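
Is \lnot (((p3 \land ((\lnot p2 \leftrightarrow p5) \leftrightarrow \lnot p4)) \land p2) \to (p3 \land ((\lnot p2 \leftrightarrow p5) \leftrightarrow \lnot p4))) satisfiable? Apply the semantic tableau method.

Unsatisfiable

Initial set: {\lnot (((p3 \land ((\lnot p2 \leftrightarrow p5) \leftrightarrow \lnot p4)) \land p2) \to (p3 \land ((\lnot p2 \leftrightarrow p5) \leftrightarrow \lnot p4)))}.
\lnot (((p3 \land ((\lnot p2 \leftrightarrow p5) \leftrightarrow \lnot p4)) \land p2) \to (p3 \land ((\lnot p2 \leftrightarrow p5) \leftrightarrow \lnot p4))): α-rule — add ((p3 \land ((\lnot p2 \leftrightarrow p5) \leftrightarrow \lnot p4)) \land p2), \lnot (p3 \land ((\lnot p2 \leftrightarrow p5) \leftrightarrow \lnot p4)).
((p3 \land ((\lnot p2 \leftrightarrow p5) \leftrightarrow \lnot p4)) \land p2): α-rule — add (p3 \land ((\lnot p2 \leftrightarrow p5) \leftrightarrow \lnot p4)), p2.
(p3 \land ((\lnot p2 \leftrightarrow p5) \leftrightarrow \lnot p4)): α-rule — add p3, ((\lnot p2 \leftrightarrow p5) \leftrightarrow \lnot p4).
\lnot (p3 \land ((\lnot p2 \leftrightarrow p5) \leftrightarrow \lnot p4)): β-rule — branch into \lnot p3  //  \lnot ((\lnot p2 \leftrightarrow p5) \leftrightarrow \lnot p4).
  branch 1 (add \lnot p3):
    × closes — contains both p3 and \lnot p3.
  branch 2 (add \lnot ((\lnot p2 \leftrightarrow p5) \leftrightarrow \lnot p4)):
    ((\lnot p2 \leftrightarrow p5) \leftrightarrow \lnot p4): β-rule — branch into (\lnot p2 \leftrightarrow p5), \lnot p4  //  \lnot (\lnot p2 \leftrightarrow p5), \lnot \lnot p4.
      branch 2.1 (add (\lnot p2 \leftrightarrow p5), \lnot p4):
        \lnot ((\lnot p2 \leftrightarrow p5) \leftrightarrow \lnot p4): β-rule — branch into (\lnot p2 \leftrightarrow p5), \lnot \lnot p4  //  \lnot (\lnot p2 \leftrightarrow p5), \lnot p4.
          branch 2.1.1 (add (\lnot p2 \leftrightarrow p5), \lnot \lnot p4):
            × closes — contains both p4 and \lnot p4.
          branch 2.1.2 (add \lnot (\lnot p2 \leftrightarrow p5), \lnot p4):
            (\lnot p2 \leftrightarrow p5): β-rule — branch into \lnot p2, p5  //  \lnot \lnot p2, \lnot p5.
              branch 2.1.2.1 (add \lnot p2, p5):
                × closes — contains both p2 and \lnot p2.
              branch 2.1.2.2 (add \lnot \lnot p2, \lnot p5):
                \lnot (\lnot p2 \leftrightarrow p5): β-rule — branch into \lnot p2, \lnot p5  //  \lnot \lnot p2, p5.
                  branch 2.1.2.2.1 (add \lnot p2, \lnot p5):
                    × closes — contains both p2 and \lnot p2.
                  branch 2.1.2.2.2 (add \lnot \lnot p2, p5):
                    × closes — contains both p5 and \lnot p5.
      branch 2.2 (add \lnot (\lnot p2 \leftrightarrow p5), \lnot \lnot p4):
        \lnot ((\lnot p2 \leftrightarrow p5) \leftrightarrow \lnot p4): β-rule — branch into (\lnot p2 \leftrightarrow p5), \lnot \lnot p4  //  \lnot (\lnot p2 \leftrightarrow p5), \lnot p4.
          branch 2.2.1 (add (\lnot p2 \leftrightarrow p5), \lnot \lnot p4):
            \lnot (\lnot p2 \leftrightarrow p5): β-rule — branch into \lnot p2, \lnot p5  //  \lnot \lnot p2, p5.
              branch 2.2.1.1 (add \lnot p2, \lnot p5):
                × closes — contains both p2 and \lnot p2.
              branch 2.2.1.2 (add \lnot \lnot p2, p5):
                (\lnot p2 \leftrightarrow p5): β-rule — branch into \lnot p2, p5  //  \lnot \lnot p2, \lnot p5.
                  branch 2.2.1.2.1 (add \lnot p2, p5):
                    × closes — contains both p2 and \lnot p2.
                  branch 2.2.1.2.2 (add \lnot \lnot p2, \lnot p5):
                    × closes — contains both p5 and \lnot p5.
          branch 2.2.2 (add \lnot (\lnot p2 \leftrightarrow p5), \lnot p4):
            × closes — contains both p4 and \lnot p4.
All 9 branches close.
Every branch closed; the formula is unsatisfiable.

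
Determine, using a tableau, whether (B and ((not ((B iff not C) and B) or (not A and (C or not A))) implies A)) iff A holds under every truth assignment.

Not valid

Assume the negation and expand:
Initial set: {not ((B and ((not ((B iff not C) and B) or (not A and (C or not A))) implies A)) iff A)}.
not ((B and ((not ((B iff not C) and B) or (not A and (C or not A))) implies A)) iff A): β-rule — branch into (B and ((not ((B iff not C) and B) or (not A and (C or not A))) implies A)), not A  //  not (B and ((not ((B iff not C) and B) or (not A and (C or not A))) implies A)), A.
  branch 1 (add (B and ((not ((B iff not C) and B) or (not A and (C or not A))) implies A)), not A):
    (B and ((not ((B iff not C) and B) or (not A and (C or not A))) implies A)): α-rule — add B, ((not ((B iff not C) and B) or (not A and (C or not A))) implies A).
    ((not ((B iff not C) and B) or (not A and (C or not A))) implies A): β-rule — branch into not (not ((B iff not C) and B) or (not A and (C or not A)))  //  A.
      branch 1.1 (add not (not ((B iff not C) and B) or (not A and (C or not A)))):
        not (not ((B iff not C) and B) or (not A and (C or not A))): α-rule — add not not ((B iff not C) and B), not (not A and (C or not A)).
        not not ((B iff not C) and B): α-rule — add (B iff not C), B.
        not (not A and (C or not A)): β-rule — branch into not not A  //  not (C or not A).
          branch 1.1.1 (add not not A):
            × closes — contains both A and not A.
          branch 1.1.2 (add not (C or not A)):
            not (C or not A): α-rule — add not C, not not A.
            × closes — contains both A and not A.
      branch 1.2 (add A):
        × closes — contains both A and not A.
  branch 2 (add not (B and ((not ((B iff not C) and B) or (not A and (C or not A))) implies A)), A):
    not (B and ((not ((B iff not C) and B) or (not A and (C or not A))) implies A)): β-rule — branch into not B  //  not ((not ((B iff not C) and B) or (not A and (C or not A))) implies A).
      branch 2.1 (add not B):
        ○ open, literals {A=T, B=F}.
      branch 2.2 (add not ((not ((B iff not C) and B) or (not A and (C or not A))) implies A)):
        not ((not ((B iff not C) and B) or (not A and (C or not A))) implies A): α-rule — add (not ((B iff not C) and B) or (not A and (C or not A))), not A.
        × closes — contains both A and not A.
4 branches closed, 1 open.
An open branch gives a countermodel: A=T, B=F (unmentioned atoms arbitrary); under it the original formula is false.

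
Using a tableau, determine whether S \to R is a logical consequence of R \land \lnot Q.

Yes

Initial set: {(R \land \lnot Q); \lnot (S \to R)}.
(R \land \lnot Q): α-rule — add R, \lnot Q.
\lnot (S \to R): α-rule — add S, \lnot R.
× closes — contains both R and \lnot R.
All 1 branch closes.
Every branch closed, so the premises entail the conclusion.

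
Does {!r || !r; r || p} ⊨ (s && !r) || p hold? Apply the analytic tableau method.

Yes

Initial set: {(!r || !r); (r || p); !((s && !r) || p)}.
!((s && !r) || p): α-rule — add !(s && !r), !p.
(!r || !r): β-rule — branch into !r  //  !r.
  branch 1 (add !r):
    (r || p): β-rule — branch into r  //  p.
      branch 1.1 (add r):
        × closes — contains both r and !r.
      branch 1.2 (add p):
        × closes — contains both p and !p.
  branch 2 (add !r):
    (r || p): β-rule — branch into r  //  p.
      branch 2.1 (add r):
        × closes — contains both r and !r.
      branch 2.2 (add p):
        × closes — contains both p and !p.
All 4 branches close.
Every branch closed, so the premises entail the conclusion.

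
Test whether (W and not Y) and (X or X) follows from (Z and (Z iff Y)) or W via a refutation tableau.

No

Initial set: {((Z and (Z iff Y)) or W); not ((W and not Y) and (X or X))}.
((Z and (Z iff Y)) or W): β-rule — branch into (Z and (Z iff Y))  //  W.
  branch 1 (add (Z and (Z iff Y))):
    (Z and (Z iff Y)): α-rule — add Z, (Z iff Y).
    not ((W and not Y) and (X or X)): β-rule — branch into not (W and not Y)  //  not (X or X).
      branch 1.1 (add not (W and not Y)):
        (Z iff Y): β-rule — branch into Z, Y  //  not Z, not Y.
          branch 1.1.1 (add Z, Y):
            not (W and not Y): β-rule — branch into not W  //  not not Y.
              branch 1.1.1.1 (add not W):
                ○ open, literals {W=false, Y=true, Z=true}.
              branch 1.1.1.2 (add not not Y):
                ○ open, literals {Y=true, Z=true}.
          branch 1.1.2 (add not Z, not Y):
            × closes — contains both Z and not Z.
      branch 1.2 (add not (X or X)):
        not (X or X): α-rule — add not X, not X.
        (Z iff Y): β-rule — branch into Z, Y  //  not Z, not Y.
          branch 1.2.1 (add Z, Y):
            ○ open, literals {X=false, Y=true, Z=true}.
          branch 1.2.2 (add not Z, not Y):
            × closes — contains both Z and not Z.
  branch 2 (add W):
    not ((W and not Y) and (X or X)): β-rule — branch into not (W and not Y)  //  not (X or X).
      branch 2.1 (add not (W and not Y)):
        not (W and not Y): β-rule — branch into not W  //  not not Y.
          branch 2.1.1 (add not W):
            × closes — contains both W and not W.
          branch 2.1.2 (add not not Y):
            ○ open, literals {W=true, Y=true}.
      branch 2.2 (add not (X or X)):
        not (X or X): α-rule — add not X, not X.
        ○ open, literals {W=true, X=false}.
3 branches closed, 5 open.
An open branch gives a countermodel: W=false, Y=true, Z=true (unmentioned atoms arbitrary); the premises hold there but the conclusion fails.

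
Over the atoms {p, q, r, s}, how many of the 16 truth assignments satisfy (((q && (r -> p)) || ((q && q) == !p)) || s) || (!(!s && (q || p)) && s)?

Initial set: {((((q && (r -> p)) || ((q && q) == !p)) || s) || (!(!s && (q || p)) && s))}.
((((q && (r -> p)) || ((q && q) == !p)) || s) || (!(!s && (q || p)) && s)): β-rule — branch into (((q && (r -> p)) || ((q && q) == !p)) || s)  //  (!(!s && (q || p)) && s).
  branch 1 (add (((q && (r -> p)) || ((q && q) == !p)) || s)):
    (((q && (r -> p)) || ((q && q) == !p)) || s): β-rule — branch into ((q && (r -> p)) || ((q && q) == !p))  //  s.
      branch 1.1 (add ((q && (r -> p)) || ((q && q) == !p))):
        ((q && (r -> p)) || ((q && q) == !p)): β-rule — branch into (q && (r -> p))  //  ((q && q) == !p).
          branch 1.1.1 (add (q && (r -> p))):
            (q && (r -> p)): α-rule — add q, (r -> p).
            (r -> p): β-rule — branch into !r  //  p.
              branch 1.1.1.1 (add !r):
                ○ open, literals {q=T, r=F}.
              branch 1.1.1.2 (add p):
                ○ open, literals {p=T, q=T}.
          branch 1.1.2 (add ((q && q) == !p)):
            ((q && q) == !p): β-rule — branch into (q && q), !p  //  !(q && q), !!p.
              branch 1.1.2.1 (add (q && q), !p):
                (q && q): α-rule — add q, q.
                ○ open, literals {p=F, q=T}.
              branch 1.1.2.2 (add !(q && q), !!p):
                !(q && q): β-rule — branch into !q  //  !q.
                  branch 1.1.2.2.1 (add !q):
                    ○ open, literals {p=T, q=F}.
                  branch 1.1.2.2.2 (add !q):
                    ○ open, literals {p=T, q=F}.
      branch 1.2 (add s):
        ○ open, literals {s=T}.
  branch 2 (add (!(!s && (q || p)) && s)):
    (!(!s && (q || p)) && s): α-rule — add !(!s && (q || p)), s.
    !(!s && (q || p)): β-rule — branch into !!s  //  !(q || p).
      branch 2.1 (add !!s):
        ○ open, literals {s=T}.
      branch 2.2 (add !(q || p)):
        !(q || p): α-rule — add !q, !p.
        ○ open, literals {p=F, q=F, s=T}.
0 branches closed, 8 open.
Each open branch fixes some atoms; the unmentioned ones are free. Counting distinct full assignments: branch {q=T, r=F} (p, s) contributes 4 new; branch {p=T, q=T} (r, s) contributes 2 new; branch {p=F, q=T} (r, s) contributes 2 new; branch {p=T, q=F} (r, s) contributes 4 new; branch {p=T, q=F} (r, s) contributes 0 new; branch {s=T} (p, q, r) contributes 2 new; branch {s=T} (p, q, r) contributes 0 new; branch {p=F, q=F, s=T} (r) contributes 0 new. Total: 14.

14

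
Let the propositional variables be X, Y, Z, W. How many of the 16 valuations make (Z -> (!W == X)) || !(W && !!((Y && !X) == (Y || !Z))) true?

Initial set: {((Z -> (!W == X)) || !(W && !!((Y && !X) == (Y || !Z))))}.
((Z -> (!W == X)) || !(W && !!((Y && !X) == (Y || !Z)))): β-rule — branch into (Z -> (!W == X))  //  !(W && !!((Y && !X) == (Y || !Z))).
  branch 1 (add (Z -> (!W == X))):
    (Z -> (!W == X)): β-rule — branch into !Z  //  (!W == X).
      branch 1.1 (add !Z):
        ○ open, literals {Z=0}.
      branch 1.2 (add (!W == X)):
        (!W == X): β-rule — branch into !W, X  //  !!W, !X.
          branch 1.2.1 (add !W, X):
            ○ open, literals {W=0, X=1}.
          branch 1.2.2 (add !!W, !X):
            ○ open, literals {W=1, X=0}.
  branch 2 (add !(W && !!((Y && !X) == (Y || !Z)))):
    !(W && !!((Y && !X) == (Y || !Z))): β-rule — branch into !W  //  !!!((Y && !X) == (Y || !Z)).
      branch 2.1 (add !W):
        ○ open, literals {W=0}.
      branch 2.2 (add !!!((Y && !X) == (Y || !Z))):
        !!!((Y && !X) == (Y || !Z)): drop double negation, giving !((Y && !X) == (Y || !Z)).
        !((Y && !X) == (Y || !Z)): β-rule — branch into (Y && !X), !(Y || !Z)  //  !(Y && !X), (Y || !Z).
          branch 2.2.1 (add (Y && !X), !(Y || !Z)):
            (Y && !X): α-rule — add Y, !X.
            !(Y || !Z): α-rule — add !Y, !!Z.
            × closes — contains both Y and !Y.
          branch 2.2.2 (add !(Y && !X), (Y || !Z)):
            !(Y && !X): β-rule — branch into !Y  //  !!X.
              branch 2.2.2.1 (add !Y):
                (Y || !Z): β-rule — branch into Y  //  !Z.
                  branch 2.2.2.1.1 (add Y):
                    × closes — contains both Y and !Y.
                  branch 2.2.2.1.2 (add !Z):
                    ○ open, literals {Y=0, Z=0}.
              branch 2.2.2.2 (add !!X):
                (Y || !Z): β-rule — branch into Y  //  !Z.
                  branch 2.2.2.2.1 (add Y):
                    ○ open, literals {X=1, Y=1}.
                  branch 2.2.2.2.2 (add !Z):
                    ○ open, literals {X=1, Z=0}.
2 branches closed, 7 open.
Each open branch fixes some atoms; the unmentioned ones are free. Counting distinct full assignments: branch {Z=0} (X, Y, W) contributes 8 new; branch {W=0, X=1} (Y, Z) contributes 2 new; branch {W=1, X=0} (Y, Z) contributes 2 new; branch {W=0} (X, Y, Z) contributes 2 new; branch {Y=0, Z=0} (X, W) contributes 0 new; branch {X=1, Y=1} (Z, W) contributes 1 new; branch {X=1, Z=0} (Y, W) contributes 0 new. Total: 15.

15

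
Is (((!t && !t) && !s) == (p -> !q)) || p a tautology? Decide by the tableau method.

Not valid

Assume the negation and expand:
Initial set: {!((((!t && !t) && !s) == (p -> !q)) || p)}.
!((((!t && !t) && !s) == (p -> !q)) || p): α-rule — add !(((!t && !t) && !s) == (p -> !q)), !p.
!(((!t && !t) && !s) == (p -> !q)): β-rule — branch into ((!t && !t) && !s), !(p -> !q)  //  !((!t && !t) && !s), (p -> !q).
  branch 1 (add ((!t && !t) && !s), !(p -> !q)):
    ((!t && !t) && !s): α-rule — add (!t && !t), !s.
    !(p -> !q): α-rule — add p, !!q.
    × closes — contains both p and !p.
  branch 2 (add !((!t && !t) && !s), (p -> !q)):
    !((!t && !t) && !s): β-rule — branch into !(!t && !t)  //  !!s.
      branch 2.1 (add !(!t && !t)):
        (p -> !q): β-rule — branch into !p  //  !q.
          branch 2.1.1 (add !p):
            !(!t && !t): β-rule — branch into !!t  //  !!t.
              branch 2.1.1.1 (add !!t):
                ○ open, literals {p=0, t=1}.
              branch 2.1.1.2 (add !!t):
                ○ open, literals {p=0, t=1}.
          branch 2.1.2 (add !q):
            !(!t && !t): β-rule — branch into !!t  //  !!t.
              branch 2.1.2.1 (add !!t):
                ○ open, literals {p=0, q=0, t=1}.
              branch 2.1.2.2 (add !!t):
                ○ open, literals {p=0, q=0, t=1}.
      branch 2.2 (add !!s):
        (p -> !q): β-rule — branch into !p  //  !q.
          branch 2.2.1 (add !p):
            ○ open, literals {p=0, s=1}.
          branch 2.2.2 (add !q):
            ○ open, literals {p=0, q=0, s=1}.
1 branch closed, 6 open.
An open branch gives a countermodel: p=0, t=1 (unmentioned atoms arbitrary); under it the original formula is false.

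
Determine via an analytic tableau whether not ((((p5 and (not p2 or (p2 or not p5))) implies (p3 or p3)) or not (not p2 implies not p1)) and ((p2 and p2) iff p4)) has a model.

Satisfiable

Initial set: {not ((((p5 and (not p2 or (p2 or not p5))) implies (p3 or p3)) or not (not p2 implies not p1)) and ((p2 and p2) iff p4))}.
not ((((p5 and (not p2 or (p2 or not p5))) implies (p3 or p3)) or not (not p2 implies not p1)) and ((p2 and p2) iff p4)): β-rule — branch into not (((p5 and (not p2 or (p2 or not p5))) implies (p3 or p3)) or not (not p2 implies not p1))  //  not ((p2 and p2) iff p4).
  branch 1 (add not (((p5 and (not p2 or (p2 or not p5))) implies (p3 or p3)) or not (not p2 implies not p1))):
    not (((p5 and (not p2 or (p2 or not p5))) implies (p3 or p3)) or not (not p2 implies not p1)): α-rule — add not ((p5 and (not p2 or (p2 or not p5))) implies (p3 or p3)), not not (not p2 implies not p1).
    not ((p5 and (not p2 or (p2 or not p5))) implies (p3 or p3)): α-rule — add (p5 and (not p2 or (p2 or not p5))), not (p3 or p3).
    (p5 and (not p2 or (p2 or not p5))): α-rule — add p5, (not p2 or (p2 or not p5)).
    not (p3 or p3): α-rule — add not p3, not p3.
    not not (not p2 implies not p1): β-rule — branch into not not p2  //  not p1.
      branch 1.1 (add not not p2):
        (not p2 or (p2 or not p5)): β-rule — branch into not p2  //  (p2 or not p5).
          branch 1.1.1 (add not p2):
            × closes — contains both p2 and not p2.
          branch 1.1.2 (add (p2 or not p5)):
            (p2 or not p5): β-rule — branch into p2  //  not p5.
              branch 1.1.2.1 (add p2):
                ○ open, literals {p2=1, p3=0, p5=1}.
              branch 1.1.2.2 (add not p5):
                × closes — contains both p5 and not p5.
      branch 1.2 (add not p1):
        (not p2 or (p2 or not p5)): β-rule — branch into not p2  //  (p2 or not p5).
          branch 1.2.1 (add not p2):
            ○ open, literals {p1=0, p2=0, p3=0, p5=1}.
          branch 1.2.2 (add (p2 or not p5)):
            (p2 or not p5): β-rule — branch into p2  //  not p5.
              branch 1.2.2.1 (add p2):
                ○ open, literals {p1=0, p2=1, p3=0, p5=1}.
              branch 1.2.2.2 (add not p5):
                × closes — contains both p5 and not p5.
  branch 2 (add not ((p2 and p2) iff p4)):
    not ((p2 and p2) iff p4): β-rule — branch into (p2 and p2), not p4  //  not (p2 and p2), p4.
      branch 2.1 (add (p2 and p2), not p4):
        (p2 and p2): α-rule — add p2, p2.
        ○ open, literals {p2=1, p4=0}.
      branch 2.2 (add not (p2 and p2), p4):
        not (p2 and p2): β-rule — branch into not p2  //  not p2.
          branch 2.2.1 (add not p2):
            ○ open, literals {p2=0, p4=1}.
          branch 2.2.2 (add not p2):
            ○ open, literals {p2=0, p4=1}.
3 branches closed, 6 open.
An open branch gives a satisfying assignment: p2=1, p3=0, p5=1.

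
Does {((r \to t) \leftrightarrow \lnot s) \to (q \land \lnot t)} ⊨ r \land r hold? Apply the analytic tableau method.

No

Initial set: {(((r \to t) \leftrightarrow \lnot s) \to (q \land \lnot t)); \lnot (r \land r)}.
(((r \to t) \leftrightarrow \lnot s) \to (q \land \lnot t)): β-rule — branch into \lnot ((r \to t) \leftrightarrow \lnot s)  //  (q \land \lnot t).
  branch 1 (add \lnot ((r \to t) \leftrightarrow \lnot s)):
    \lnot (r \land r): β-rule — branch into \lnot r  //  \lnot r.
      branch 1.1 (add \lnot r):
        \lnot ((r \to t) \leftrightarrow \lnot s): β-rule — branch into (r \to t), \lnot \lnot s  //  \lnot (r \to t), \lnot s.
          branch 1.1.1 (add (r \to t), \lnot \lnot s):
            (r \to t): β-rule — branch into \lnot r  //  t.
              branch 1.1.1.1 (add \lnot r):
                ○ open, literals {r=0, s=1}.
              branch 1.1.1.2 (add t):
                ○ open, literals {r=0, s=1, t=1}.
          branch 1.1.2 (add \lnot (r \to t), \lnot s):
            \lnot (r \to t): α-rule — add r, \lnot t.
            × closes — contains both r and \lnot r.
      branch 1.2 (add \lnot r):
        \lnot ((r \to t) \leftrightarrow \lnot s): β-rule — branch into (r \to t), \lnot \lnot s  //  \lnot (r \to t), \lnot s.
          branch 1.2.1 (add (r \to t), \lnot \lnot s):
            (r \to t): β-rule — branch into \lnot r  //  t.
              branch 1.2.1.1 (add \lnot r):
                ○ open, literals {r=0, s=1}.
              branch 1.2.1.2 (add t):
                ○ open, literals {r=0, s=1, t=1}.
          branch 1.2.2 (add \lnot (r \to t), \lnot s):
            \lnot (r \to t): α-rule — add r, \lnot t.
            × closes — contains both r and \lnot r.
  branch 2 (add (q \land \lnot t)):
    (q \land \lnot t): α-rule — add q, \lnot t.
    \lnot (r \land r): β-rule — branch into \lnot r  //  \lnot r.
      branch 2.1 (add \lnot r):
        ○ open, literals {q=1, r=0, t=0}.
      branch 2.2 (add \lnot r):
        ○ open, literals {q=1, r=0, t=0}.
2 branches closed, 6 open.
An open branch gives a countermodel: r=0, s=1 (unmentioned atoms arbitrary); the premises hold there but the conclusion fails.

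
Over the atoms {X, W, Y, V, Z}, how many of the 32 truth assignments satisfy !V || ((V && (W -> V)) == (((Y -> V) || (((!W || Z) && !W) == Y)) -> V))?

Initial set: {(!V || ((V && (W -> V)) == (((Y -> V) || (((!W || Z) && !W) == Y)) -> V)))}.
(!V || ((V && (W -> V)) == (((Y -> V) || (((!W || Z) && !W) == Y)) -> V))): β-rule — branch into !V  //  ((V && (W -> V)) == (((Y -> V) || (((!W || Z) && !W) == Y)) -> V)).
  branch 1 (add !V):
    ○ open, literals {V=0}.
  branch 2 (add ((V && (W -> V)) == (((Y -> V) || (((!W || Z) && !W) == Y)) -> V))):
    ((V && (W -> V)) == (((Y -> V) || (((!W || Z) && !W) == Y)) -> V)): β-rule — branch into (V && (W -> V)), (((Y -> V) || (((!W || Z) && !W) == Y)) -> V)  //  !(V && (W -> V)), !(((Y -> V) || (((!W || Z) && !W) == Y)) -> V).
      branch 2.1 (add (V && (W -> V)), (((Y -> V) || (((!W || Z) && !W) == Y)) -> V)):
        (V && (W -> V)): α-rule — add V, (W -> V).
        (((Y -> V) || (((!W || Z) && !W) == Y)) -> V): β-rule — branch into !((Y -> V) || (((!W || Z) && !W) == Y))  //  V.
          branch 2.1.1 (add !((Y -> V) || (((!W || Z) && !W) == Y))):
            !((Y -> V) || (((!W || Z) && !W) == Y)): α-rule — add !(Y -> V), !(((!W || Z) && !W) == Y).
            !(Y -> V): α-rule — add Y, !V.
            × closes — contains both V and !V.
          branch 2.1.2 (add V):
            (W -> V): β-rule — branch into !W  //  V.
              branch 2.1.2.1 (add !W):
                ○ open, literals {V=1, W=0}.
              branch 2.1.2.2 (add V):
                ○ open, literals {V=1}.
      branch 2.2 (add !(V && (W -> V)), !(((Y -> V) || (((!W || Z) && !W) == Y)) -> V)):
        !(((Y -> V) || (((!W || Z) && !W) == Y)) -> V): α-rule — add ((Y -> V) || (((!W || Z) && !W) == Y)), !V.
        !(V && (W -> V)): β-rule — branch into !V  //  !(W -> V).
          branch 2.2.1 (add !V):
            ((Y -> V) || (((!W || Z) && !W) == Y)): β-rule — branch into (Y -> V)  //  (((!W || Z) && !W) == Y).
              branch 2.2.1.1 (add (Y -> V)):
                (Y -> V): β-rule — branch into !Y  //  V.
                  branch 2.2.1.1.1 (add !Y):
                    ○ open, literals {V=0, Y=0}.
                  branch 2.2.1.1.2 (add V):
                    × closes — contains both V and !V.
              branch 2.2.1.2 (add (((!W || Z) && !W) == Y)):
                (((!W || Z) && !W) == Y): β-rule — branch into ((!W || Z) && !W), Y  //  !((!W || Z) && !W), !Y.
                  branch 2.2.1.2.1 (add ((!W || Z) && !W), Y):
                    ((!W || Z) && !W): α-rule — add (!W || Z), !W.
                    (!W || Z): β-rule — branch into !W  //  Z.
                      branch 2.2.1.2.1.1 (add !W):
                        ○ open, literals {V=0, W=0, Y=1}.
                      branch 2.2.1.2.1.2 (add Z):
                        ○ open, literals {V=0, W=0, Y=1, Z=1}.
                  branch 2.2.1.2.2 (add !((!W || Z) && !W), !Y):
                    !((!W || Z) && !W): β-rule — branch into !(!W || Z)  //  !!W.
                      branch 2.2.1.2.2.1 (add !(!W || Z)):
                        !(!W || Z): α-rule — add !!W, !Z.
                        ○ open, literals {V=0, W=1, Y=0, Z=0}.
                      branch 2.2.1.2.2.2 (add !!W):
                        ○ open, literals {V=0, W=1, Y=0}.
          branch 2.2.2 (add !(W -> V)):
            !(W -> V): α-rule — add W, !V.
            ((Y -> V) || (((!W || Z) && !W) == Y)): β-rule — branch into (Y -> V)  //  (((!W || Z) && !W) == Y).
              branch 2.2.2.1 (add (Y -> V)):
                (Y -> V): β-rule — branch into !Y  //  V.
                  branch 2.2.2.1.1 (add !Y):
                    ○ open, literals {V=0, W=1, Y=0}.
                  branch 2.2.2.1.2 (add V):
                    × closes — contains both V and !V.
              branch 2.2.2.2 (add (((!W || Z) && !W) == Y)):
                (((!W || Z) && !W) == Y): β-rule — branch into ((!W || Z) && !W), Y  //  !((!W || Z) && !W), !Y.
                  branch 2.2.2.2.1 (add ((!W || Z) && !W), Y):
                    ((!W || Z) && !W): α-rule — add (!W || Z), !W.
                    × closes — contains both W and !W.
                  branch 2.2.2.2.2 (add !((!W || Z) && !W), !Y):
                    !((!W || Z) && !W): β-rule — branch into !(!W || Z)  //  !!W.
                      branch 2.2.2.2.2.1 (add !(!W || Z)):
                        !(!W || Z): α-rule — add !!W, !Z.
                        ○ open, literals {V=0, W=1, Y=0, Z=0}.
                      branch 2.2.2.2.2.2 (add !!W):
                        ○ open, literals {V=0, W=1, Y=0}.
4 branches closed, 11 open.
Each open branch fixes some atoms; the unmentioned ones are free. Counting distinct full assignments: branch {V=0} (X, W, Y, Z) contributes 16 new; branch {V=1, W=0} (X, Y, Z) contributes 8 new; branch {V=1} (X, W, Y, Z) contributes 8 new; branch {V=0, Y=0} (X, W, Z) contributes 0 new; branch {V=0, W=0, Y=1} (X, Z) contributes 0 new; branch {V=0, W=0, Y=1, Z=1} (X) contributes 0 new; branch {V=0, W=1, Y=0, Z=0} (X) contributes 0 new; branch {V=0, W=1, Y=0} (X, Z) contributes 0 new; branch {V=0, W=1, Y=0} (X, Z) contributes 0 new; branch {V=0, W=1, Y=0, Z=0} (X) contributes 0 new; branch {V=0, W=1, Y=0} (X, Z) contributes 0 new. Total: 32.

32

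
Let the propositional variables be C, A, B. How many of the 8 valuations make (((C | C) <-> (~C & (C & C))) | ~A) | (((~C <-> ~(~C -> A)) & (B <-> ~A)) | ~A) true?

7

Initial set: {((((C | C) <-> (~C & (C & C))) | ~A) | (((~C <-> ~(~C -> A)) & (B <-> ~A)) | ~A))}.
((((C | C) <-> (~C & (C & C))) | ~A) | (((~C <-> ~(~C -> A)) & (B <-> ~A)) | ~A)): β-rule — branch into (((C | C) <-> (~C & (C & C))) | ~A)  //  (((~C <-> ~(~C -> A)) & (B <-> ~A)) | ~A).
  branch 1 (add (((C | C) <-> (~C & (C & C))) | ~A)):
    (((C | C) <-> (~C & (C & C))) | ~A): β-rule — branch into ((C | C) <-> (~C & (C & C)))  //  ~A.
      branch 1.1 (add ((C | C) <-> (~C & (C & C)))):
        ((C | C) <-> (~C & (C & C))): β-rule — branch into (C | C), (~C & (C & C))  //  ~(C | C), ~(~C & (C & C)).
          branch 1.1.1 (add (C | C), (~C & (C & C))):
            (~C & (C & C)): α-rule — add ~C, (C & C).
            (C & C): α-rule — add C, C.
            × closes — contains both C and ~C.
          branch 1.1.2 (add ~(C | C), ~(~C & (C & C))):
            ~(C | C): α-rule — add ~C, ~C.
            ~(~C & (C & C)): β-rule — branch into ~~C  //  ~(C & C).
              branch 1.1.2.1 (add ~~C):
                × closes — contains both C and ~C.
              branch 1.1.2.2 (add ~(C & C)):
                ~(C & C): β-rule — branch into ~C  //  ~C.
                  branch 1.1.2.2.1 (add ~C):
                    ○ open, literals {C=0}.
                  branch 1.1.2.2.2 (add ~C):
                    ○ open, literals {C=0}.
      branch 1.2 (add ~A):
        ○ open, literals {A=0}.
  branch 2 (add (((~C <-> ~(~C -> A)) & (B <-> ~A)) | ~A)):
    (((~C <-> ~(~C -> A)) & (B <-> ~A)) | ~A): β-rule — branch into ((~C <-> ~(~C -> A)) & (B <-> ~A))  //  ~A.
      branch 2.1 (add ((~C <-> ~(~C -> A)) & (B <-> ~A))):
        ((~C <-> ~(~C -> A)) & (B <-> ~A)): α-rule — add (~C <-> ~(~C -> A)), (B <-> ~A).
        (~C <-> ~(~C -> A)): β-rule — branch into ~C, ~(~C -> A)  //  ~~C, ~~(~C -> A).
          branch 2.1.1 (add ~C, ~(~C -> A)):
            ~(~C -> A): α-rule — add ~C, ~A.
            (B <-> ~A): β-rule — branch into B, ~A  //  ~B, ~~A.
              branch 2.1.1.1 (add B, ~A):
                ○ open, literals {A=0, B=1, C=0}.
              branch 2.1.1.2 (add ~B, ~~A):
                × closes — contains both A and ~A.
          branch 2.1.2 (add ~~C, ~~(~C -> A)):
            (B <-> ~A): β-rule — branch into B, ~A  //  ~B, ~~A.
              branch 2.1.2.1 (add B, ~A):
                ~~(~C -> A): β-rule — branch into ~~C  //  A.
                  branch 2.1.2.1.1 (add ~~C):
                    ○ open, literals {A=0, B=1, C=1}.
                  branch 2.1.2.1.2 (add A):
                    × closes — contains both A and ~A.
              branch 2.1.2.2 (add ~B, ~~A):
                ~~(~C -> A): β-rule — branch into ~~C  //  A.
                  branch 2.1.2.2.1 (add ~~C):
                    ○ open, literals {A=1, B=0, C=1}.
                  branch 2.1.2.2.2 (add A):
                    ○ open, literals {A=1, B=0, C=1}.
      branch 2.2 (add ~A):
        ○ open, literals {A=0}.
4 branches closed, 8 open.
Each open branch fixes some atoms; the unmentioned ones are free. Counting distinct full assignments: branch {C=0} (A, B) contributes 4 new; branch {C=0} (A, B) contributes 0 new; branch {A=0} (C, B) contributes 2 new; branch {A=0, B=1, C=0} (none free) contributes 0 new; branch {A=0, B=1, C=1} (none free) contributes 0 new; branch {A=1, B=0, C=1} (none free) contributes 1 new; branch {A=1, B=0, C=1} (none free) contributes 0 new; branch {A=0} (C, B) contributes 0 new. Total: 7.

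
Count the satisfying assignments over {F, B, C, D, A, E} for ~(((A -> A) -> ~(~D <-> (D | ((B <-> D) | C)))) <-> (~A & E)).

36

Initial set: {T ~(((A -> A) -> ~(~D <-> (D | ((B <-> D) | C)))) <-> (~A & E))}.
T ~(((A -> A) -> ~(~D <-> (D | ((B <-> D) | C)))) <-> (~A & E)): β-rule — branch into T ((A -> A) -> ~(~D <-> (D | ((B <-> D) | C)))), F (~A & E)  //  F ((A -> A) -> ~(~D <-> (D | ((B <-> D) | C)))), T (~A & E).
  branch 1 (add T ((A -> A) -> ~(~D <-> (D | ((B <-> D) | C)))), F (~A & E)):
    T ((A -> A) -> ~(~D <-> (D | ((B <-> D) | C)))): β-rule — branch into F (A -> A)  //  T ~(~D <-> (D | ((B <-> D) | C))).
      branch 1.1 (add F (A -> A)):
        F (A -> A): α-rule — add T A, F A.
        × closes — contains both A and ~A.
      branch 1.2 (add T ~(~D <-> (D | ((B <-> D) | C)))):
        F (~A & E): β-rule — branch into F ~A  //  F E.
          branch 1.2.1 (add F ~A):
            T ~(~D <-> (D | ((B <-> D) | C))): β-rule — branch into T ~D, F (D | ((B <-> D) | C))  //  F ~D, T (D | ((B <-> D) | C)).
              branch 1.2.1.1 (add T ~D, F (D | ((B <-> D) | C))):
                F (D | ((B <-> D) | C)): α-rule — add F D, F ((B <-> D) | C).
                F ((B <-> D) | C): α-rule — add F (B <-> D), F C.
                F (B <-> D): β-rule — branch into T B, F D  //  F B, T D.
                  branch 1.2.1.1.1 (add T B, F D):
                    ○ open, literals {A=1, B=1, C=0, D=0}.
                  branch 1.2.1.1.2 (add F B, T D):
                    × closes — contains both D and ~D.
              branch 1.2.1.2 (add F ~D, T (D | ((B <-> D) | C))):
                T (D | ((B <-> D) | C)): β-rule — branch into T D  //  T ((B <-> D) | C).
                  branch 1.2.1.2.1 (add T D):
                    ○ open, literals {A=1, D=1}.
                  branch 1.2.1.2.2 (add T ((B <-> D) | C)):
                    T ((B <-> D) | C): β-rule — branch into T (B <-> D)  //  T C.
                      branch 1.2.1.2.2.1 (add T (B <-> D)):
                        T (B <-> D): β-rule — branch into T B, T D  //  F B, F D.
                          branch 1.2.1.2.2.1.1 (add T B, T D):
                            ○ open, literals {A=1, B=1, D=1}.
                          branch 1.2.1.2.2.1.2 (add F B, F D):
                            × closes — contains both D and ~D.
                      branch 1.2.1.2.2.2 (add T C):
                        ○ open, literals {A=1, C=1, D=1}.
          branch 1.2.2 (add F E):
            T ~(~D <-> (D | ((B <-> D) | C))): β-rule — branch into T ~D, F (D | ((B <-> D) | C))  //  F ~D, T (D | ((B <-> D) | C)).
              branch 1.2.2.1 (add T ~D, F (D | ((B <-> D) | C))):
                F (D | ((B <-> D) | C)): α-rule — add F D, F ((B <-> D) | C).
                F ((B <-> D) | C): α-rule — add F (B <-> D), F C.
                F (B <-> D): β-rule — branch into T B, F D  //  F B, T D.
                  branch 1.2.2.1.1 (add T B, F D):
                    ○ open, literals {B=1, C=0, D=0, E=0}.
                  branch 1.2.2.1.2 (add F B, T D):
                    × closes — contains both D and ~D.
              branch 1.2.2.2 (add F ~D, T (D | ((B <-> D) | C))):
                T (D | ((B <-> D) | C)): β-rule — branch into T D  //  T ((B <-> D) | C).
                  branch 1.2.2.2.1 (add T D):
                    ○ open, literals {D=1, E=0}.
                  branch 1.2.2.2.2 (add T ((B <-> D) | C)):
                    T ((B <-> D) | C): β-rule — branch into T (B <-> D)  //  T C.
                      branch 1.2.2.2.2.1 (add T (B <-> D)):
                        T (B <-> D): β-rule — branch into T B, T D  //  F B, F D.
                          branch 1.2.2.2.2.1.1 (add T B, T D):
                            ○ open, literals {B=1, D=1, E=0}.
                          branch 1.2.2.2.2.1.2 (add F B, F D):
                            × closes — contains both D and ~D.
                      branch 1.2.2.2.2.2 (add T C):
                        ○ open, literals {C=1, D=1, E=0}.
  branch 2 (add F ((A -> A) -> ~(~D <-> (D | ((B <-> D) | C)))), T (~A & E)):
    F ((A -> A) -> ~(~D <-> (D | ((B <-> D) | C)))): α-rule — add T (A -> A), F ~(~D <-> (D | ((B <-> D) | C))).
    T (~A & E): α-rule — add T ~A, T E.
    T (A -> A): β-rule — branch into F A  //  T A.
      branch 2.1 (add F A):
        F ~(~D <-> (D | ((B <-> D) | C))): β-rule — branch into T ~D, T (D | ((B <-> D) | C))  //  F ~D, F (D | ((B <-> D) | C)).
          branch 2.1.1 (add T ~D, T (D | ((B <-> D) | C))):
            T (D | ((B <-> D) | C)): β-rule — branch into T D  //  T ((B <-> D) | C).
              branch 2.1.1.1 (add T D):
                × closes — contains both D and ~D.
              branch 2.1.1.2 (add T ((B <-> D) | C)):
                T ((B <-> D) | C): β-rule — branch into T (B <-> D)  //  T C.
                  branch 2.1.1.2.1 (add T (B <-> D)):
                    T (B <-> D): β-rule — branch into T B, T D  //  F B, F D.
                      branch 2.1.1.2.1.1 (add T B, T D):
                        × closes — contains both D and ~D.
                      branch 2.1.1.2.1.2 (add F B, F D):
                        ○ open, literals {A=0, B=0, D=0, E=1}.
                  branch 2.1.1.2.2 (add T C):
                    ○ open, literals {A=0, C=1, D=0, E=1}.
          branch 2.1.2 (add F ~D, F (D | ((B <-> D) | C))):
            F (D | ((B <-> D) | C)): α-rule — add F D, F ((B <-> D) | C).
            × closes — contains both D and ~D.
      branch 2.2 (add T A):
        × closes — contains both A and ~A.
9 branches closed, 10 open.
Each open branch fixes some atoms; the unmentioned ones are free. Counting distinct full assignments: branch {A=1, B=1, C=0, D=0} (F, E) contributes 4 new; branch {A=1, D=1} (F, B, C, E) contributes 16 new; branch {A=1, B=1, D=1} (F, C, E) contributes 0 new; branch {A=1, C=1, D=1} (F, B, E) contributes 0 new; branch {B=1, C=0, D=0, E=0} (F, A) contributes 2 new; branch {D=1, E=0} (F, B, C, A) contributes 8 new; branch {B=1, D=1, E=0} (F, C, A) contributes 0 new; branch {C=1, D=1, E=0} (F, B, A) contributes 0 new; branch {A=0, B=0, D=0, E=1} (F, C) contributes 4 new; branch {A=0, C=1, D=0, E=1} (F, B) contributes 2 new. Total: 36.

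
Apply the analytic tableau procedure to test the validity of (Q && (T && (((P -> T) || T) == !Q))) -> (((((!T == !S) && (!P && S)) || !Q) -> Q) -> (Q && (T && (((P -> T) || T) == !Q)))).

Valid

Assume the negation and expand:
Initial set: {F ((Q && (T && (((P -> T) || T) == !Q))) -> (((((!T == !S) && (!P && S)) || !Q) -> Q) -> (Q && (T && (((P -> T) || T) == !Q)))))}.
F ((Q && (T && (((P -> T) || T) == !Q))) -> (((((!T == !S) && (!P && S)) || !Q) -> Q) -> (Q && (T && (((P -> T) || T) == !Q))))): α-rule — add T (Q && (T && (((P -> T) || T) == !Q))), F (((((!T == !S) && (!P && S)) || !Q) -> Q) -> (Q && (T && (((P -> T) || T) == !Q)))).
T (Q && (T && (((P -> T) || T) == !Q))): α-rule — add T Q, T (T && (((P -> T) || T) == !Q)).
F (((((!T == !S) && (!P && S)) || !Q) -> Q) -> (Q && (T && (((P -> T) || T) == !Q)))): α-rule — add T ((((!T == !S) && (!P && S)) || !Q) -> Q), F (Q && (T && (((P -> T) || T) == !Q))).
T (T && (((P -> T) || T) == !Q)): α-rule — add T T, T (((P -> T) || T) == !Q).
T ((((!T == !S) && (!P && S)) || !Q) -> Q): β-rule — branch into F (((!T == !S) && (!P && S)) || !Q)  //  T Q.
  branch 1 (add F (((!T == !S) && (!P && S)) || !Q)):
    F (((!T == !S) && (!P && S)) || !Q): α-rule — add F ((!T == !S) && (!P && S)), F !Q.
    F (Q && (T && (((P -> T) || T) == !Q))): β-rule — branch into F Q  //  F (T && (((P -> T) || T) == !Q)).
      branch 1.1 (add F Q):
        × closes — contains both Q and !Q.
      branch 1.2 (add F (T && (((P -> T) || T) == !Q))):
        T (((P -> T) || T) == !Q): β-rule — branch into T ((P -> T) || T), T !Q  //  F ((P -> T) || T), F !Q.
          branch 1.2.1 (add T ((P -> T) || T), T !Q):
            × closes — contains both Q and !Q.
          branch 1.2.2 (add F ((P -> T) || T), F !Q):
            F ((P -> T) || T): α-rule — add F (P -> T), F T.
            × closes — contains both T and !T.
  branch 2 (add T Q):
    F (Q && (T && (((P -> T) || T) == !Q))): β-rule — branch into F Q  //  F (T && (((P -> T) || T) == !Q)).
      branch 2.1 (add F Q):
        × closes — contains both Q and !Q.
      branch 2.2 (add F (T && (((P -> T) || T) == !Q))):
        T (((P -> T) || T) == !Q): β-rule — branch into T ((P -> T) || T), T !Q  //  F ((P -> T) || T), F !Q.
          branch 2.2.1 (add T ((P -> T) || T), T !Q):
            × closes — contains both Q and !Q.
          branch 2.2.2 (add F ((P -> T) || T), F !Q):
            F ((P -> T) || T): α-rule — add F (P -> T), F T.
            × closes — contains both T and !T.
All 6 branches close.
Every branch closed, so the negation is unsatisfiable and the formula is valid.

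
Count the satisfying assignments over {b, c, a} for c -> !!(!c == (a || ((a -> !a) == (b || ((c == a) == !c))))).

Initial set: {(c -> !!(!c == (a || ((a -> !a) == (b || ((c == a) == !c))))))}.
(c -> !!(!c == (a || ((a -> !a) == (b || ((c == a) == !c)))))): β-rule — branch into !c  //  !!(!c == (a || ((a -> !a) == (b || ((c == a) == !c))))).
  branch 1 (add !c):
    ○ open, literals {c=false}.
  branch 2 (add !!(!c == (a || ((a -> !a) == (b || ((c == a) == !c)))))):
    !!(!c == (a || ((a -> !a) == (b || ((c == a) == !c))))): drop double negation, giving (!c == (a || ((a -> !a) == (b || ((c == a) == !c))))).
    (!c == (a || ((a -> !a) == (b || ((c == a) == !c))))): β-rule — branch into !c, (a || ((a -> !a) == (b || ((c == a) == !c))))  //  !!c, !(a || ((a -> !a) == (b || ((c == a) == !c)))).
      branch 2.1 (add !c, (a || ((a -> !a) == (b || ((c == a) == !c))))):
        (a || ((a -> !a) == (b || ((c == a) == !c)))): β-rule — branch into a  //  ((a -> !a) == (b || ((c == a) == !c))).
          branch 2.1.1 (add a):
            ○ open, literals {a=true, c=false}.
          branch 2.1.2 (add ((a -> !a) == (b || ((c == a) == !c)))):
            ((a -> !a) == (b || ((c == a) == !c))): β-rule — branch into (a -> !a), (b || ((c == a) == !c))  //  !(a -> !a), !(b || ((c == a) == !c)).
              branch 2.1.2.1 (add (a -> !a), (b || ((c == a) == !c))):
                (a -> !a): β-rule — branch into !a  //  !a.
                  branch 2.1.2.1.1 (add !a):
                    (b || ((c == a) == !c)): β-rule — branch into b  //  ((c == a) == !c).
                      branch 2.1.2.1.1.1 (add b):
                        ○ open, literals {a=false, b=true, c=false}.
                      branch 2.1.2.1.1.2 (add ((c == a) == !c)):
                        ((c == a) == !c): β-rule — branch into (c == a), !c  //  !(c == a), !!c.
                          branch 2.1.2.1.1.2.1 (add (c == a), !c):
                            (c == a): β-rule — branch into c, a  //  !c, !a.
                              branch 2.1.2.1.1.2.1.1 (add c, a):
                                × closes — contains both c and !c.
                              branch 2.1.2.1.1.2.1.2 (add !c, !a):
                                ○ open, literals {a=false, c=false}.
                          branch 2.1.2.1.1.2.2 (add !(c == a), !!c):
                            × closes — contains both c and !c.
                  branch 2.1.2.1.2 (add !a):
                    (b || ((c == a) == !c)): β-rule — branch into b  //  ((c == a) == !c).
                      branch 2.1.2.1.2.1 (add b):
                        ○ open, literals {a=false, b=true, c=false}.
                      branch 2.1.2.1.2.2 (add ((c == a) == !c)):
                        ((c == a) == !c): β-rule — branch into (c == a), !c  //  !(c == a), !!c.
                          branch 2.1.2.1.2.2.1 (add (c == a), !c):
                            (c == a): β-rule — branch into c, a  //  !c, !a.
                              branch 2.1.2.1.2.2.1.1 (add c, a):
                                × closes — contains both c and !c.
                              branch 2.1.2.1.2.2.1.2 (add !c, !a):
                                ○ open, literals {a=false, c=false}.
                          branch 2.1.2.1.2.2.2 (add !(c == a), !!c):
                            × closes — contains both c and !c.
              branch 2.1.2.2 (add !(a -> !a), !(b || ((c == a) == !c))):
                !(a -> !a): α-rule — add a, !!a.
                !(b || ((c == a) == !c)): α-rule — add !b, !((c == a) == !c).
                !((c == a) == !c): β-rule — branch into (c == a), !!c  //  !(c == a), !c.
                  branch 2.1.2.2.1 (add (c == a), !!c):
                    × closes — contains both c and !c.
                  branch 2.1.2.2.2 (add !(c == a), !c):
                    !(c == a): β-rule — branch into c, !a  //  !c, a.
                      branch 2.1.2.2.2.1 (add c, !a):
                        × closes — contains both c and !c.
                      branch 2.1.2.2.2.2 (add !c, a):
                        ○ open, literals {a=true, b=false, c=false}.
      branch 2.2 (add !!c, !(a || ((a -> !a) == (b || ((c == a) == !c))))):
        !(a || ((a -> !a) == (b || ((c == a) == !c)))): α-rule — add !a, !((a -> !a) == (b || ((c == a) == !c))).
        !((a -> !a) == (b || ((c == a) == !c))): β-rule — branch into (a -> !a), !(b || ((c == a) == !c))  //  !(a -> !a), (b || ((c == a) == !c)).
          branch 2.2.1 (add (a -> !a), !(b || ((c == a) == !c))):
            !(b || ((c == a) == !c)): α-rule — add !b, !((c == a) == !c).
            (a -> !a): β-rule — branch into !a  //  !a.
              branch 2.2.1.1 (add !a):
                !((c == a) == !c): β-rule — branch into (c == a), !!c  //  !(c == a), !c.
                  branch 2.2.1.1.1 (add (c == a), !!c):
                    (c == a): β-rule — branch into c, a  //  !c, !a.
                      branch 2.2.1.1.1.1 (add c, a):
                        × closes — contains both a and !a.
                      branch 2.2.1.1.1.2 (add !c, !a):
                        × closes — contains both c and !c.
                  branch 2.2.1.1.2 (add !(c == a), !c):
                    × closes — contains both c and !c.
              branch 2.2.1.2 (add !a):
                !((c == a) == !c): β-rule — branch into (c == a), !!c  //  !(c == a), !c.
                  branch 2.2.1.2.1 (add (c == a), !!c):
                    (c == a): β-rule — branch into c, a  //  !c, !a.
                      branch 2.2.1.2.1.1 (add c, a):
                        × closes — contains both a and !a.
                      branch 2.2.1.2.1.2 (add !c, !a):
                        × closes — contains both c and !c.
                  branch 2.2.1.2.2 (add !(c == a), !c):
                    × closes — contains both c and !c.
          branch 2.2.2 (add !(a -> !a), (b || ((c == a) == !c))):
            !(a -> !a): α-rule — add a, !!a.
            × closes — contains both a and !a.
13 branches closed, 7 open.
Each open branch fixes some atoms; the unmentioned ones are free. Counting distinct full assignments: branch {c=false} (b, a) contributes 4 new; branch {a=true, c=false} (b) contributes 0 new; branch {a=false, b=true, c=false} (none free) contributes 0 new; branch {a=false, c=false} (b) contributes 0 new; branch {a=false, b=true, c=false} (none free) contributes 0 new; branch {a=false, c=false} (b) contributes 0 new; branch {a=true, b=false, c=false} (none free) contributes 0 new. Total: 4.

4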